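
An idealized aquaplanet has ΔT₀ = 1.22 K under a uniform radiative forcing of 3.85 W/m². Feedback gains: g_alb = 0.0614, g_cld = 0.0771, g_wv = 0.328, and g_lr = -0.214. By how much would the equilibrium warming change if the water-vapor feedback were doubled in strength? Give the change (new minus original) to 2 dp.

1.28 K

Original: g = 0.2525, ΔT = 1.22/(1−0.2525) = 1.6321 K.
With doubled water-vapor: g' = 0.5805, ΔT' = 1.22/(1−0.5805) = 2.9082 K.
Change = 2.9082 − 1.6321 = 1.28 K.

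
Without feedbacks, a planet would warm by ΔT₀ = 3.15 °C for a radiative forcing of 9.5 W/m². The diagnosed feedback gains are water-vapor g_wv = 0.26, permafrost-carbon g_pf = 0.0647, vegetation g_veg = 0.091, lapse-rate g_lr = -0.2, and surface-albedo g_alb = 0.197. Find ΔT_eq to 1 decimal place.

5.4 °C

Total gain g = 0.26 + 0.0647 + 0.091 − 0.2 + 0.197 = 0.4127.
Amplification A = 1/(1 − 0.4127) = 1.703.
ΔT = 3.15 × 1.703 = 5.4 °C.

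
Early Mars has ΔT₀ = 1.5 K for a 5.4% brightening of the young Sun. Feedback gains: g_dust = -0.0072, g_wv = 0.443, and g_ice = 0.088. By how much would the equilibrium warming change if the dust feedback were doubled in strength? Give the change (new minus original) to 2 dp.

Original: g = 0.5238, ΔT = 1.5/(1−0.5238) = 3.1499 K.
With doubled dust: g' = 0.5166, ΔT' = 1.5/(1−0.5166) = 3.1030 K.
Change = 3.1030 − 3.1499 = -0.05 K.

-0.05 K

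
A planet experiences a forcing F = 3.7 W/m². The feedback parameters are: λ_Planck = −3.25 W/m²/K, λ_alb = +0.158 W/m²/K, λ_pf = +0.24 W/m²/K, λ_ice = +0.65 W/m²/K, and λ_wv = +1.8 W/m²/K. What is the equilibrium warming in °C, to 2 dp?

9.20 °C

Net feedback parameter λ = (−3.25) + (+0.158) + (+0.24) + (+0.65) + (+1.8) = -0.402 W/m²/K.
ΔT = −F/λ = −3.7/(-0.402) = 9.20 °C.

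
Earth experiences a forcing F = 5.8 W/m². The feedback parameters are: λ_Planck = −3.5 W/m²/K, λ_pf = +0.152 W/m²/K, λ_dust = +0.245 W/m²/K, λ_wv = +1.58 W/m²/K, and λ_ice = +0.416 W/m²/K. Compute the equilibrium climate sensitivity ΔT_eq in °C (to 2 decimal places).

5.24 °C

Net feedback parameter λ = (−3.5) + (+0.152) + (+0.245) + (+1.58) + (+0.416) = -1.107 W/m²/K.
ΔT = −F/λ = −5.8/(-1.107) = 5.24 °C.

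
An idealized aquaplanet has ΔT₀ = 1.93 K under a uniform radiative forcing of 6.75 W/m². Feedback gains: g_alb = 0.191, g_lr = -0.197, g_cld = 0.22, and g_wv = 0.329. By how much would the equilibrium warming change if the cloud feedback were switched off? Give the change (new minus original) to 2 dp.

Original: g = 0.543, ΔT = 1.93/(1−0.543) = 4.2232 K.
Without cloud: g' = 0.323, ΔT' = 1.93/(1−0.323) = 2.8508 K.
Change = 2.8508 − 4.2232 = -1.37 K.

-1.37 K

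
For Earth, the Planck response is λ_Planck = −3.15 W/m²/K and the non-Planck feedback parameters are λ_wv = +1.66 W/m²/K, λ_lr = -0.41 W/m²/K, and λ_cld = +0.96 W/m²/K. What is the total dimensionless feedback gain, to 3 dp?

0.702

Convert to gains: g_wv = 1.66/3.15 = 0.527; g_lr = -0.41/3.15 = -0.1302; g_cld = 0.96/3.15 = 0.3048.
Total gain g = 0.7016.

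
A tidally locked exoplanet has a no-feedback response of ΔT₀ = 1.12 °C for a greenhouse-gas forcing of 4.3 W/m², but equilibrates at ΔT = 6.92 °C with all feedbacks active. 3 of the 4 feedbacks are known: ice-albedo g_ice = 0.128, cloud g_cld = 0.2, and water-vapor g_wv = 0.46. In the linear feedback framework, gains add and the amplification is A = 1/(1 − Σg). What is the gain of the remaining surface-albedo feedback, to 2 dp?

0.05

Amplification A = ΔT/ΔT₀ = 6.92/1.12 = 6.179.
Total gain g = 1 − 1/A = 1 − 1/6.179 = 0.8382.
Known gains sum to 0.128 + 0.2 + 0.46 = 0.788.
g_alb = 0.8382 − 0.788 = 0.05.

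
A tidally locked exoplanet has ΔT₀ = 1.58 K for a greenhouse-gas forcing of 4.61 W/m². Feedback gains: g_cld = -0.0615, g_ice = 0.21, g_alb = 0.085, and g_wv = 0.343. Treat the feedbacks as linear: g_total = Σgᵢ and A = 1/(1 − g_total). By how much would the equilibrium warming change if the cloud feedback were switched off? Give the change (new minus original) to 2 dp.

Original: g = 0.5765, ΔT = 1.58/(1−0.5765) = 3.7308 K.
Without cloud: g' = 0.638, ΔT' = 1.58/(1−0.638) = 4.3646 K.
Change = 4.3646 − 3.7308 = 0.63 K.

0.63 K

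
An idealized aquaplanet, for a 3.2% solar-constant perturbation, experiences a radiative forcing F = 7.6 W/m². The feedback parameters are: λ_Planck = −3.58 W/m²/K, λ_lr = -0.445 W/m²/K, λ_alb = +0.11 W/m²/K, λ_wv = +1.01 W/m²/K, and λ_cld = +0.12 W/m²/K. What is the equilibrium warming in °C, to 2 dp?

2.73 °C

Net feedback parameter λ = (−3.58) + (-0.445) + (+0.11) + (+1.01) + (+0.12) = -2.785 W/m²/K.
ΔT = −F/λ = −7.6/(-2.785) = 2.73 °C.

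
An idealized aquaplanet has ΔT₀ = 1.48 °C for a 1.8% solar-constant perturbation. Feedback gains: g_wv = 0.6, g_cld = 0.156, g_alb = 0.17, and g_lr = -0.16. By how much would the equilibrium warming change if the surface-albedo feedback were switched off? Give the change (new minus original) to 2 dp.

-2.66 °C

Original: g = 0.766, ΔT = 1.48/(1−0.766) = 6.3248 °C.
Without surface-albedo: g' = 0.596, ΔT' = 1.48/(1−0.596) = 3.6634 °C.
Change = 3.6634 − 6.3248 = -2.66 °C.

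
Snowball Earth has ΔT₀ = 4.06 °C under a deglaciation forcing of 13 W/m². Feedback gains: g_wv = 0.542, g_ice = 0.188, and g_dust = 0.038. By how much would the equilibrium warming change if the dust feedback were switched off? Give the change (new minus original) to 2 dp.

-2.46 °C

Original: g = 0.768, ΔT = 4.06/(1−0.768) = 17.5000 °C.
Without dust: g' = 0.73, ΔT' = 4.06/(1−0.73) = 15.0370 °C.
Change = 15.0370 − 17.5000 = -2.46 °C.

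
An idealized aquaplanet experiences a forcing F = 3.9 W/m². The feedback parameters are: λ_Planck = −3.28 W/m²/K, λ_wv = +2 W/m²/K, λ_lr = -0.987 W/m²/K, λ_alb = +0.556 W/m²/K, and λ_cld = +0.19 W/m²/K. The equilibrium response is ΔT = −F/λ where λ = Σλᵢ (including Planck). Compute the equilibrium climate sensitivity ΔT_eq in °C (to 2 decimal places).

Net feedback parameter λ = (−3.28) + (+2) + (-0.987) + (+0.556) + (+0.19) = -1.521 W/m²/K.
ΔT = −F/λ = −3.9/(-1.521) = 2.56 °C.

2.56 °C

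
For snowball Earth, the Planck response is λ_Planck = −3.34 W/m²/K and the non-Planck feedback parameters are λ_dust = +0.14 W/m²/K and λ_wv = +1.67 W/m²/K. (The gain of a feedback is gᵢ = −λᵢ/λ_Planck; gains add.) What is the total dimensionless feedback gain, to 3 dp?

0.542

Convert to gains: g_dust = 0.14/3.34 = 0.04192; g_wv = 1.67/3.34 = 0.5.
Total gain g = 0.54192.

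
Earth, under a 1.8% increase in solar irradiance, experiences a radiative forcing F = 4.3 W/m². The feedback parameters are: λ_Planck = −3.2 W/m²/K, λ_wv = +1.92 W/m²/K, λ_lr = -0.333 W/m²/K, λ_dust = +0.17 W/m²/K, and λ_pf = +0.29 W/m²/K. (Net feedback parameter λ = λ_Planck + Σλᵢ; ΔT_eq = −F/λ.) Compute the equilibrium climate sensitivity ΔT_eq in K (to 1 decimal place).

3.7 K

Net feedback parameter λ = (−3.2) + (+1.92) + (-0.333) + (+0.17) + (+0.29) = -1.153 W/m²/K.
ΔT = −F/λ = −4.3/(-1.153) = 3.7 K.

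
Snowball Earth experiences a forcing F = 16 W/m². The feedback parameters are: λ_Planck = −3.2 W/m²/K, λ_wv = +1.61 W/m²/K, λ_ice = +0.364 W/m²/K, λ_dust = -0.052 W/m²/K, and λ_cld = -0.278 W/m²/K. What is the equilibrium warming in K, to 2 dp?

Net feedback parameter λ = (−3.2) + (+1.61) + (+0.364) + (-0.052) + (-0.278) = -1.556 W/m²/K.
ΔT = −F/λ = −16/(-1.556) = 10.28 K.

10.28 K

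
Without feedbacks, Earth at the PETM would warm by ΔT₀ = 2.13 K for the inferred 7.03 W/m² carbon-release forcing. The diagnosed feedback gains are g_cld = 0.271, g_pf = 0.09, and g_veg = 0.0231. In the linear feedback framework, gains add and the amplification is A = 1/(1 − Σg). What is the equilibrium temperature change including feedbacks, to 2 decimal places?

Total gain g = 0.271 + 0.09 + 0.0231 = 0.3841.
Amplification A = 1/(1 − 0.3841) = 1.624.
ΔT = 2.13 × 1.624 = 3.46 K.

3.46 K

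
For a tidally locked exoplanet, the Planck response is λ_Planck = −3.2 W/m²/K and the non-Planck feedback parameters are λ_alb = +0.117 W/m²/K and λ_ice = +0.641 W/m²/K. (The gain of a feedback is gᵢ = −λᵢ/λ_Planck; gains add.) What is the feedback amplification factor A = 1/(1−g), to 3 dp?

Convert to gains: g_alb = 0.117/3.2 = 0.03656; g_ice = 0.641/3.2 = 0.2003.
Total gain g = 0.23686.
A = 1/(1 − 0.23686) = 1.310.

1.310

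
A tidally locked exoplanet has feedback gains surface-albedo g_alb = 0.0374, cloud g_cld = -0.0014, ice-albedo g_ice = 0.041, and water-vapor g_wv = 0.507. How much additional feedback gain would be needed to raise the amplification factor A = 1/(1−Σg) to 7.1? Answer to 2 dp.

0.28

Current total gain = 0.584.
Target gain for A = 7.1: g* = 1 − 1/7.1 = 0.8592.
Additional gain needed = 0.8592 − 0.584 = 0.28.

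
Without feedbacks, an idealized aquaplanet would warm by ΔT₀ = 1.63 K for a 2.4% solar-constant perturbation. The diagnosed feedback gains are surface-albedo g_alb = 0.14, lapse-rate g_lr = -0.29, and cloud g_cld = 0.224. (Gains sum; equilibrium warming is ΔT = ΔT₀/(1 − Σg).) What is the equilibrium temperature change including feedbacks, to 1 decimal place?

Total gain g = 0.14 − 0.29 + 0.224 = 0.074.
Amplification A = 1/(1 − 0.074) = 1.08.
ΔT = 1.63 × 1.08 = 1.8 K.

1.8 K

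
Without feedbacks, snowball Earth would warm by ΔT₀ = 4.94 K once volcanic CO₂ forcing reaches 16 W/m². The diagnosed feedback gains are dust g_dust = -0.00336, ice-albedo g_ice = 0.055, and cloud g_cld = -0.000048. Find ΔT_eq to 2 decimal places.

Total gain g = -0.00336 + 0.055 − 0.000048 = 0.051592.
Amplification A = 1/(1 − 0.051592) = 1.054.
ΔT = 4.94 × 1.054 = 5.21 K.

5.21 K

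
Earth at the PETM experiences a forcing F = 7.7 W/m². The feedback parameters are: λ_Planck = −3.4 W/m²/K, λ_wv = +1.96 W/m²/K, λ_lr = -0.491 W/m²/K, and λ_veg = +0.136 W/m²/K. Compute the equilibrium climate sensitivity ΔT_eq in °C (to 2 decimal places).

4.29 °C

Net feedback parameter λ = (−3.4) + (+1.96) + (-0.491) + (+0.136) = -1.795 W/m²/K.
ΔT = −F/λ = −7.7/(-1.795) = 4.29 °C.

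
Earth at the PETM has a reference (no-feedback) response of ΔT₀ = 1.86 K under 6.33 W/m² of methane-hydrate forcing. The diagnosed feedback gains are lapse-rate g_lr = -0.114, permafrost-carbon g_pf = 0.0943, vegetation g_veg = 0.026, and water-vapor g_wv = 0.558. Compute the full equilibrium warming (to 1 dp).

4.3 K

Total gain g = -0.114 + 0.0943 + 0.026 + 0.558 = 0.5643.
Amplification A = 1/(1 − 0.5643) = 2.295.
ΔT = 1.86 × 2.295 = 4.3 K.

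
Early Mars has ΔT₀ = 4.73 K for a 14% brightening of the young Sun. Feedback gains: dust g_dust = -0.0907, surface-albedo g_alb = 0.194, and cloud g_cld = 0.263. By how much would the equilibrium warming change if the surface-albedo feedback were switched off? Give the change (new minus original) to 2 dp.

Original: g = 0.3663, ΔT = 4.73/(1−0.3663) = 7.4641 K.
Without surface-albedo: g' = 0.1723, ΔT' = 4.73/(1−0.1723) = 5.7146 K.
Change = 5.7146 − 7.4641 = -1.75 K.

-1.75 K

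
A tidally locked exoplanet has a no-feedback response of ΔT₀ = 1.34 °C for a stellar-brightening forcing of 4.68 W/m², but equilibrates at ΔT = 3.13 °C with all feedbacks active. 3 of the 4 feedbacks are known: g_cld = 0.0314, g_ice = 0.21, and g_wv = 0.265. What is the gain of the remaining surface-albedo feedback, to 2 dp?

0.07

Amplification A = ΔT/ΔT₀ = 3.13/1.34 = 2.336.
Total gain g = 1 − 1/A = 1 − 1/2.336 = 0.5719.
Known gains sum to 0.0314 + 0.21 + 0.265 = 0.5064.
g_alb = 0.5719 − 0.5064 = 0.07.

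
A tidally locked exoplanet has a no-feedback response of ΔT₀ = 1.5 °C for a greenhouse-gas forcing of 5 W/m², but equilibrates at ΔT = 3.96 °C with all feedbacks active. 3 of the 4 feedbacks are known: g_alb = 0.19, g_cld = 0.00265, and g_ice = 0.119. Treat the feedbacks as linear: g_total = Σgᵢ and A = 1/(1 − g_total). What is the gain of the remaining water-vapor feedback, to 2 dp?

0.31

Amplification A = ΔT/ΔT₀ = 3.96/1.5 = 2.64.
Total gain g = 1 − 1/A = 1 − 1/2.64 = 0.6212.
Known gains sum to 0.19 + 0.00265 + 0.119 = 0.31165.
g_wv = 0.6212 − 0.31165 = 0.31.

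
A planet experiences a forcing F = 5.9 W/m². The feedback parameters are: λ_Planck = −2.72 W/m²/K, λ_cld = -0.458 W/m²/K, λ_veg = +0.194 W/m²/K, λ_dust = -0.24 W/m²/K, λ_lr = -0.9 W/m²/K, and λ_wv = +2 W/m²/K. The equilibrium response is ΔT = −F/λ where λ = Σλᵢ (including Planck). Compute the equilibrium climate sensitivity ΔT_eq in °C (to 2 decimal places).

2.78 °C

Net feedback parameter λ = (−2.72) + (-0.458) + (+0.194) + (-0.24) + (-0.9) + (+2) = -2.124 W/m²/K.
ΔT = −F/λ = −5.9/(-2.124) = 2.78 °C.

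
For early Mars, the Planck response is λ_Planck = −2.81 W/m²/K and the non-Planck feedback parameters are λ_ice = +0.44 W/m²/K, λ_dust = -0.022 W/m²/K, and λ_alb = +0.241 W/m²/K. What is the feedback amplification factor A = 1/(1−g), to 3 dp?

1.306

Convert to gains: g_ice = 0.44/2.81 = 0.1566; g_dust = -0.022/2.81 = -0.007829; g_alb = 0.241/2.81 = 0.08577.
Total gain g = 0.234541.
A = 1/(1 − 0.234541) = 1.306.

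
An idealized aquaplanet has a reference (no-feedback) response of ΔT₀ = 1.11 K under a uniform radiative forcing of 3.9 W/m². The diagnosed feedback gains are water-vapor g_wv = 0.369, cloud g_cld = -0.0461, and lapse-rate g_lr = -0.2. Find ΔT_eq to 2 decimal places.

Total gain g = 0.369 − 0.0461 − 0.2 = 0.1229.
Amplification A = 1/(1 − 0.1229) = 1.14.
ΔT = 1.11 × 1.14 = 1.27 K.

1.27 K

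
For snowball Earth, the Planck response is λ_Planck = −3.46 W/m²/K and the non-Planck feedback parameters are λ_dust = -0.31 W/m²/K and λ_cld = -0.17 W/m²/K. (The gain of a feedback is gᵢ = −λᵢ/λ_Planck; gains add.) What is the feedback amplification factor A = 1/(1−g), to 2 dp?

Convert to gains: g_dust = -0.31/3.46 = -0.0896; g_cld = -0.17/3.46 = -0.04913.
Total gain g = -0.13873.
A = 1/(1 + 0.13873) = 0.88.

0.88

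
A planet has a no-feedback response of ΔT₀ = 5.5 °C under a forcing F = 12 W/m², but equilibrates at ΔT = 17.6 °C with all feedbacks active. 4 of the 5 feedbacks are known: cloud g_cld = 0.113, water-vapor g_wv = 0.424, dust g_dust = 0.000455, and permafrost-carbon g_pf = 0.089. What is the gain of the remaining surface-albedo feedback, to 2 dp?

Amplification A = ΔT/ΔT₀ = 17.6/5.5 = 3.2.
Total gain g = 1 − 1/A = 1 − 1/3.2 = 0.6875.
Known gains sum to 0.113 + 0.424 + 0.000455 + 0.089 = 0.626455.
g_alb = 0.6875 − 0.626455 = 0.06.

0.06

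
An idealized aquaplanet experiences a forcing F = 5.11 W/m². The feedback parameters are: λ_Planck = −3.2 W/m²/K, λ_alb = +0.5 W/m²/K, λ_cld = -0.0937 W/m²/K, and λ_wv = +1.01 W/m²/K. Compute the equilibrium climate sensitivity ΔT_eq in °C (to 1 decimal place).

2.9 °C

Net feedback parameter λ = (−3.2) + (+0.5) + (-0.0937) + (+1.01) = -1.7837 W/m²/K.
ΔT = −F/λ = −5.11/(-1.7837) = 2.9 °C.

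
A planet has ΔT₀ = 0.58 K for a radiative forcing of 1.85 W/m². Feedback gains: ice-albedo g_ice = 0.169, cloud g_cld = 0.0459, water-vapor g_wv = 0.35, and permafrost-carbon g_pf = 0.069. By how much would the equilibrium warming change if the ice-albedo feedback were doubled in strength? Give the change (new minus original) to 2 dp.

Original: g = 0.6339, ΔT = 0.58/(1−0.6339) = 1.5843 K.
With doubled ice-albedo: g' = 0.8029, ΔT' = 0.58/(1−0.8029) = 2.9427 K.
Change = 2.9427 − 1.5843 = 1.36 K.

1.36 K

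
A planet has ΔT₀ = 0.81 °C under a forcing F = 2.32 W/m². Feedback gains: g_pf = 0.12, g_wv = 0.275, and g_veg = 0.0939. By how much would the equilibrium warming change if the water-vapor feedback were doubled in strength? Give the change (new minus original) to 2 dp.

Original: g = 0.4889, ΔT = 0.81/(1−0.4889) = 1.5848 °C.
With doubled water-vapor: g' = 0.7639, ΔT' = 0.81/(1−0.7639) = 3.4307 °C.
Change = 3.4307 − 1.5848 = 1.85 °C.

1.85 °C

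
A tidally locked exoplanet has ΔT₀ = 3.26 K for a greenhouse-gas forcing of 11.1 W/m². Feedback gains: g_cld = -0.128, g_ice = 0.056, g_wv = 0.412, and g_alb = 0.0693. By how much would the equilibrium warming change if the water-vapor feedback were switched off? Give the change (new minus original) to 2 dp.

-2.27 K

Original: g = 0.4093, ΔT = 3.26/(1−0.4093) = 5.5189 K.
Without water-vapor: g' = -0.0027, ΔT' = 3.26/(1+0.0027) = 3.2512 K.
Change = 3.2512 − 5.5189 = -2.27 K.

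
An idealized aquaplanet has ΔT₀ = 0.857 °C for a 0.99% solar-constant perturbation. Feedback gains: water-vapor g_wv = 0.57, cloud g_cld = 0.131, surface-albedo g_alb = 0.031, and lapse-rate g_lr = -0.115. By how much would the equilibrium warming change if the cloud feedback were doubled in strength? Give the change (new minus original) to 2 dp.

Original: g = 0.617, ΔT = 0.857/(1−0.617) = 2.2376 °C.
With doubled cloud: g' = 0.748, ΔT' = 0.857/(1−0.748) = 3.4008 °C.
Change = 3.4008 − 2.2376 = 1.16 °C.

1.16 °C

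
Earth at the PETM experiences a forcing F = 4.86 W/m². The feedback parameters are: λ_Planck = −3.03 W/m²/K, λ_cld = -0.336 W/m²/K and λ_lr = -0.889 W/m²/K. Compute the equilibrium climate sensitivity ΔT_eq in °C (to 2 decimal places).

Net feedback parameter λ = (−3.03) + (-0.336) + (-0.889) = -4.255 W/m²/K.
ΔT = −F/λ = −4.86/(-4.255) = 1.14 °C.

1.14 °C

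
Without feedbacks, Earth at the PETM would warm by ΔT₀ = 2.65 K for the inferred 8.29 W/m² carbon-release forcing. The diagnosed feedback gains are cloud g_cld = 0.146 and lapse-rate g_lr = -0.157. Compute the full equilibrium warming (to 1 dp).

Total gain g = 0.146 − 0.157 = -0.011.
Amplification A = 1/(1 + 0.011) = 0.9891.
ΔT = 2.65 × 0.9891 = 2.6 K.

2.6 K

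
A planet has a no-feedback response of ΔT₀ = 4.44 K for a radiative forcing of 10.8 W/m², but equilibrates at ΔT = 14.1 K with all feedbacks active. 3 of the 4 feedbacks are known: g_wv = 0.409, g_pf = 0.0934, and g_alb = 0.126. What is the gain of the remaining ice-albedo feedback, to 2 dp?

Amplification A = ΔT/ΔT₀ = 14.1/4.44 = 3.176.
Total gain g = 1 − 1/A = 1 − 1/3.176 = 0.6851.
Known gains sum to 0.409 + 0.0934 + 0.126 = 0.6284.
g_ice = 0.6851 − 0.6284 = 0.06.

0.06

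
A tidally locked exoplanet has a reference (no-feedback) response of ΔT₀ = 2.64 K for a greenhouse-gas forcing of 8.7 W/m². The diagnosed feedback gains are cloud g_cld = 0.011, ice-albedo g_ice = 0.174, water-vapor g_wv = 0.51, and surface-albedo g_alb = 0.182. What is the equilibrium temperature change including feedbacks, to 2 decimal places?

21.46 K

Total gain g = 0.011 + 0.174 + 0.51 + 0.182 = 0.877.
Amplification A = 1/(1 − 0.877) = 8.13.
ΔT = 2.64 × 8.13 = 21.46 K.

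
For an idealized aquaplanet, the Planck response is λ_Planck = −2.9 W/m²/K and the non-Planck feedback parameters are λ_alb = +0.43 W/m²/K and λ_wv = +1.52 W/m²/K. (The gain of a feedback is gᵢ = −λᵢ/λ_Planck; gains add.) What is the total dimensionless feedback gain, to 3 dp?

Convert to gains: g_alb = 0.43/2.9 = 0.1483; g_wv = 1.52/2.9 = 0.5241.
Total gain g = 0.6724.

0.672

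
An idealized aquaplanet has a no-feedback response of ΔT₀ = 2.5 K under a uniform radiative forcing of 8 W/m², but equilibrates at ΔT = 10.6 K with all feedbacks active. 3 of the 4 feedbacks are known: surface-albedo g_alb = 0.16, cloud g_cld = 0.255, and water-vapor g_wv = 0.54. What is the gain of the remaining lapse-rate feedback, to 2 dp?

Amplification A = ΔT/ΔT₀ = 10.6/2.5 = 4.24.
Total gain g = 1 − 1/A = 1 − 1/4.24 = 0.7642.
Known gains sum to 0.16 + 0.255 + 0.54 = 0.955.
g_lr = 0.7642 − 0.955 = -0.19.

-0.19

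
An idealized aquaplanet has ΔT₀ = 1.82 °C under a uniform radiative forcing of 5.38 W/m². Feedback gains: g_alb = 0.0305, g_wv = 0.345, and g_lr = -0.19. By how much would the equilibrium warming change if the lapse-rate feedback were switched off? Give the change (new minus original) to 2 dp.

0.68 °C

Original: g = 0.1855, ΔT = 1.82/(1−0.1855) = 2.2345 °C.
Without lapse-rate: g' = 0.3755, ΔT' = 1.82/(1−0.3755) = 2.9143 °C.
Change = 2.9143 − 2.2345 = 0.68 °C.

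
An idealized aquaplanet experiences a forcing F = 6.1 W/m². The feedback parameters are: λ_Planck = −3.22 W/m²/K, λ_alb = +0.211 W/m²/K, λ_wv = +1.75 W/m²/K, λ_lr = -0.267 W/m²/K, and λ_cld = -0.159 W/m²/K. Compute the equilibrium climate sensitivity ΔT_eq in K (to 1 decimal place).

Net feedback parameter λ = (−3.22) + (+0.211) + (+1.75) + (-0.267) + (-0.159) = -1.685 W/m²/K.
ΔT = −F/λ = −6.1/(-1.685) = 3.6 K.

3.6 K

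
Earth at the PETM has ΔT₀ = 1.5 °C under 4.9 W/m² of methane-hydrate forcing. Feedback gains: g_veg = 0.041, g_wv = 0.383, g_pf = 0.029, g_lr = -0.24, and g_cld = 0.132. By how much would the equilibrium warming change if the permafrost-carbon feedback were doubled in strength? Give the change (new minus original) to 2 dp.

0.11 °C

Original: g = 0.345, ΔT = 1.5/(1−0.345) = 2.2901 °C.
With doubled permafrost-carbon: g' = 0.374, ΔT' = 1.5/(1−0.374) = 2.3962 °C.
Change = 2.3962 − 2.2901 = 0.11 °C.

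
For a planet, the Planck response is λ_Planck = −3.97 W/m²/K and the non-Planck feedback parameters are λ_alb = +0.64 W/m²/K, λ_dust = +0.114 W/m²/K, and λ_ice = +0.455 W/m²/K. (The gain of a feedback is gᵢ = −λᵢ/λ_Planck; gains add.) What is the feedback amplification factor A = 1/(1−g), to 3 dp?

1.438

Convert to gains: g_alb = 0.64/3.97 = 0.1612; g_dust = 0.114/3.97 = 0.02872; g_ice = 0.455/3.97 = 0.1146.
Total gain g = 0.30452.
A = 1/(1 − 0.30452) = 1.438.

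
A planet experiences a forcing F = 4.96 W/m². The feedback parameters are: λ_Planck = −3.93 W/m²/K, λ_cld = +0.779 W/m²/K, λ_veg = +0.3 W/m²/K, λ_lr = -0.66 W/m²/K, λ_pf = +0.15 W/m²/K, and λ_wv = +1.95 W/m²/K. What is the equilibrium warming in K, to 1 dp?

3.5 K

Net feedback parameter λ = (−3.93) + (+0.779) + (+0.3) + (-0.66) + (+0.15) + (+1.95) = -1.411 W/m²/K.
ΔT = −F/λ = −4.96/(-1.411) = 3.5 K.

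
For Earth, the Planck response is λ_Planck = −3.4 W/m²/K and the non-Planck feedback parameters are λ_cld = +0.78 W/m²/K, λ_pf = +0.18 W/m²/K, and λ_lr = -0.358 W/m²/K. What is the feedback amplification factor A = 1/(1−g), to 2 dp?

1.22

Convert to gains: g_cld = 0.78/3.4 = 0.2294; g_pf = 0.18/3.4 = 0.05294; g_lr = -0.358/3.4 = -0.1053.
Total gain g = 0.17704.
A = 1/(1 − 0.17704) = 1.22.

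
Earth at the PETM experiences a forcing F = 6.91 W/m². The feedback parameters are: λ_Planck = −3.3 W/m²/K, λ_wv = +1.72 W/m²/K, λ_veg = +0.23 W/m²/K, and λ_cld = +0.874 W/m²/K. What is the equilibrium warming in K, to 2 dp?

14.52 K

Net feedback parameter λ = (−3.3) + (+1.72) + (+0.23) + (+0.874) = -0.476 W/m²/K.
ΔT = −F/λ = −6.91/(-0.476) = 14.52 K.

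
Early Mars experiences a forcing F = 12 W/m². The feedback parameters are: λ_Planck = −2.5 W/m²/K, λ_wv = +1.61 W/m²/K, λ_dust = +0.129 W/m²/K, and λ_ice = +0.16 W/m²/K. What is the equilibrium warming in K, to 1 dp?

20.0 K

Net feedback parameter λ = (−2.5) + (+1.61) + (+0.129) + (+0.16) = -0.601 W/m²/K.
ΔT = −F/λ = −12/(-0.601) = 20.0 K.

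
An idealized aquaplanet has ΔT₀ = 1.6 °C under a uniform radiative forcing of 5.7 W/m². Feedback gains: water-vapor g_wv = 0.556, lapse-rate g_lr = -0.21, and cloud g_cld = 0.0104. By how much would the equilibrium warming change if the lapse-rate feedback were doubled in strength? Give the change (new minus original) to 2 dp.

-0.61 °C

Original: g = 0.3564, ΔT = 1.6/(1−0.3564) = 2.4860 °C.
With doubled lapse-rate: g' = 0.1464, ΔT' = 1.6/(1−0.1464) = 1.8744 °C.
Change = 1.8744 − 2.4860 = -0.61 °C.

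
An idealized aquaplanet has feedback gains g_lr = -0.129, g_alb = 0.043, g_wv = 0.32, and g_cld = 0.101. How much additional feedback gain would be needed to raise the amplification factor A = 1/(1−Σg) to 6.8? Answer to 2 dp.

0.52

Current total gain = 0.335.
Target gain for A = 6.8: g* = 1 − 1/6.8 = 0.8529.
Additional gain needed = 0.8529 − 0.335 = 0.52.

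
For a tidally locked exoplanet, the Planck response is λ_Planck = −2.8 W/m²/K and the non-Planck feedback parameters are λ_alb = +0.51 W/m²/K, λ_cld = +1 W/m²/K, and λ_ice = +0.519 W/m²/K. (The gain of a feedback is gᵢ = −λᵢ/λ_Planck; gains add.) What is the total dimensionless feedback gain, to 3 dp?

Convert to gains: g_alb = 0.51/2.8 = 0.1821; g_cld = 1/2.8 = 0.3571; g_ice = 0.519/2.8 = 0.1854.
Total gain g = 0.7246.

0.725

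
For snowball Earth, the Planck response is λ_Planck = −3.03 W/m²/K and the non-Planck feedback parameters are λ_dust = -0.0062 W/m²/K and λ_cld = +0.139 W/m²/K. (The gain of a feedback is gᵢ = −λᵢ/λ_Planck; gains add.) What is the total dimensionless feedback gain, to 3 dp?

Convert to gains: g_dust = -0.0062/3.03 = -0.002046; g_cld = 0.139/3.03 = 0.04587.
Total gain g = 0.043824.

0.044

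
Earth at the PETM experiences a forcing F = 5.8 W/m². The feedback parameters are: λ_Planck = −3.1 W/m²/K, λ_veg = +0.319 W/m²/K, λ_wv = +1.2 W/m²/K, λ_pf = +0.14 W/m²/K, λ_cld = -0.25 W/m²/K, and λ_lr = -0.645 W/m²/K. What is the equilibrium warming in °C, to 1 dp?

Net feedback parameter λ = (−3.1) + (+0.319) + (+1.2) + (+0.14) + (-0.25) + (-0.645) = -2.336 W/m²/K.
ΔT = −F/λ = −5.8/(-2.336) = 2.5 °C.

2.5 °C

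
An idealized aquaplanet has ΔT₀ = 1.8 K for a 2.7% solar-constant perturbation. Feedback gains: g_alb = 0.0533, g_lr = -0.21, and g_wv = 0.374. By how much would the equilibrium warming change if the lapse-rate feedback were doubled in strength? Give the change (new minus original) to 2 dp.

Original: g = 0.2173, ΔT = 1.8/(1−0.2173) = 2.2997 K.
With doubled lapse-rate: g' = 0.0073, ΔT' = 1.8/(1−0.0073) = 1.8132 K.
Change = 1.8132 − 2.2997 = -0.49 K.

-0.49 K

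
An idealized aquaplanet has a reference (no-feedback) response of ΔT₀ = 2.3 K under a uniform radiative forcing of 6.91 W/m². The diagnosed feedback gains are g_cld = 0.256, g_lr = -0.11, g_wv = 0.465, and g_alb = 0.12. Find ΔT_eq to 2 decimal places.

Total gain g = 0.256 − 0.11 + 0.465 + 0.12 = 0.731.
Amplification A = 1/(1 − 0.731) = 3.717.
ΔT = 2.3 × 3.717 = 8.55 K.

8.55 K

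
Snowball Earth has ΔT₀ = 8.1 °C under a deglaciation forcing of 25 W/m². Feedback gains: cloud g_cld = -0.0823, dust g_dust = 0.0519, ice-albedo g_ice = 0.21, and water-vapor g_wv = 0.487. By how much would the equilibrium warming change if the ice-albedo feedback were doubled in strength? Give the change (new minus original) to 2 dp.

Original: g = 0.6666, ΔT = 8.1/(1−0.6666) = 24.2951 °C.
With doubled ice-albedo: g' = 0.8766, ΔT' = 8.1/(1−0.8766) = 65.6402 °C.
Change = 65.6402 − 24.2951 = 41.35 °C.

41.35 °C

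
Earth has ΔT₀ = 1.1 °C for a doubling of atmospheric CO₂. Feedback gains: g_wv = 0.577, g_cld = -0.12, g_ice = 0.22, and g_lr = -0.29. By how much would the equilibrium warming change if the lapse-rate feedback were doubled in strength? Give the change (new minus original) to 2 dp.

Original: g = 0.387, ΔT = 1.1/(1−0.387) = 1.7945 °C.
With doubled lapse-rate: g' = 0.097, ΔT' = 1.1/(1−0.097) = 1.2182 °C.
Change = 1.2182 − 1.7945 = -0.58 °C.

-0.58 °C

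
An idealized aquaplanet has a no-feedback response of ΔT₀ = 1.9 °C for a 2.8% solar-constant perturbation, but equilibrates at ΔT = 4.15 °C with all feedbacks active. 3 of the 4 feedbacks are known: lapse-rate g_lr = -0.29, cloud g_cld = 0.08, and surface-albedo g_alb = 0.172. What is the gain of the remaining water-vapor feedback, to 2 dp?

Amplification A = ΔT/ΔT₀ = 4.15/1.9 = 2.184.
Total gain g = 1 − 1/A = 1 − 1/2.184 = 0.5421.
Known gains sum to -0.29 + 0.08 + 0.172 = -0.038.
g_wv = 0.5421 + 0.038 = 0.58.

0.58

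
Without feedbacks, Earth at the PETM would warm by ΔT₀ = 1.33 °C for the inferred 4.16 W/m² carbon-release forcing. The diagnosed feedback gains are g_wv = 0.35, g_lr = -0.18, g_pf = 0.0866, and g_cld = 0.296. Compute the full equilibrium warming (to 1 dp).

Total gain g = 0.35 − 0.18 + 0.0866 + 0.296 = 0.5526.
Amplification A = 1/(1 − 0.5526) = 2.235.
ΔT = 1.33 × 2.235 = 3.0 °C.

3.0 °C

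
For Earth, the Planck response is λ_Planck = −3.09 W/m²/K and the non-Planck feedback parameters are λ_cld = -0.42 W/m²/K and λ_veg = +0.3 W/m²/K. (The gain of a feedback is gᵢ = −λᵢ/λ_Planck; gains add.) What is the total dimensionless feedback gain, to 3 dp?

Convert to gains: g_cld = -0.42/3.09 = -0.1359; g_veg = 0.3/3.09 = 0.09709.
Total gain g = -0.03881.

-0.039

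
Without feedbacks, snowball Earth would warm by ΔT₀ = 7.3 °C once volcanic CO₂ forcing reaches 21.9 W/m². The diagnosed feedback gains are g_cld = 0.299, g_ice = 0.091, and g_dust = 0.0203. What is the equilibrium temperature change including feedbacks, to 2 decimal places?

12.38 °C

Total gain g = 0.299 + 0.091 + 0.0203 = 0.4103.
Amplification A = 1/(1 − 0.4103) = 1.696.
ΔT = 7.3 × 1.696 = 12.38 °C.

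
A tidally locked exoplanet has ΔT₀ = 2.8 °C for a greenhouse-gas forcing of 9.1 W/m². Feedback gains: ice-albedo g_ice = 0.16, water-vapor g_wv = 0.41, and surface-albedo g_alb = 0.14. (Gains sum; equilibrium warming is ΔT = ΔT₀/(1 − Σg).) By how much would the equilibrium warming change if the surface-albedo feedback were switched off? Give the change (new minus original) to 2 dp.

Original: g = 0.71, ΔT = 2.8/(1−0.71) = 9.6552 °C.
Without surface-albedo: g' = 0.57, ΔT' = 2.8/(1−0.57) = 6.5116 °C.
Change = 6.5116 − 9.6552 = -3.14 °C.

-3.14 °C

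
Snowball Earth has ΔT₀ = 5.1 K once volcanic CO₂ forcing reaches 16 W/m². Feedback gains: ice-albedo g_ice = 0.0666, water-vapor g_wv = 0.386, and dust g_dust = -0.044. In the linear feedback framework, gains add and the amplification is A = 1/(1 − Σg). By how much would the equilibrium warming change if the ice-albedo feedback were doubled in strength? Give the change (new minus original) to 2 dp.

Original: g = 0.4086, ΔT = 5.1/(1−0.4086) = 8.6236 K.
With doubled ice-albedo: g' = 0.4752, ΔT' = 5.1/(1−0.4752) = 9.7180 K.
Change = 9.7180 − 8.6236 = 1.09 K.

1.09 K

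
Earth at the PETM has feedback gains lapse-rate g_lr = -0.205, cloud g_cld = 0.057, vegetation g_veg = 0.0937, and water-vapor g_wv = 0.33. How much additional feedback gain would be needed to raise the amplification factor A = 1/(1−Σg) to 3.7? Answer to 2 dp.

0.45

Current total gain = 0.2757.
Target gain for A = 3.7: g* = 1 − 1/3.7 = 0.7297.
Additional gain needed = 0.7297 − 0.2757 = 0.45.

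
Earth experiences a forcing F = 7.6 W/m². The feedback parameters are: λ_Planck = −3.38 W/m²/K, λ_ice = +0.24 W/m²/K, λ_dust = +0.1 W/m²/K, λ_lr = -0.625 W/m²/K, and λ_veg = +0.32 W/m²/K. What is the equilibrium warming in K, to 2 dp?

2.27 K

Net feedback parameter λ = (−3.38) + (+0.24) + (+0.1) + (-0.625) + (+0.32) = -3.345 W/m²/K.
ΔT = −F/λ = −7.6/(-3.345) = 2.27 K.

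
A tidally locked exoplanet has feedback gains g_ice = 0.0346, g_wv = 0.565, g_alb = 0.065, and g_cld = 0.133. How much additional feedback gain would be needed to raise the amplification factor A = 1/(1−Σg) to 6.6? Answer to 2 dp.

0.05

Current total gain = 0.7976.
Target gain for A = 6.6: g* = 1 − 1/6.6 = 0.8485.
Additional gain needed = 0.8485 − 0.7976 = 0.05.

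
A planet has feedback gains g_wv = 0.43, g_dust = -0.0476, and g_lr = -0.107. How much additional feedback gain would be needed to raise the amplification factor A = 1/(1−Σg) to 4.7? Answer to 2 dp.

0.51

Current total gain = 0.2754.
Target gain for A = 4.7: g* = 1 − 1/4.7 = 0.7872.
Additional gain needed = 0.7872 − 0.2754 = 0.51.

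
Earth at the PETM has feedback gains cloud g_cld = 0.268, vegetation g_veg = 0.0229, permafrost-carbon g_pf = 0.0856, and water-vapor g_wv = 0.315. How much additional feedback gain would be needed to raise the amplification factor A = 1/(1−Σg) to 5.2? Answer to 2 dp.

Current total gain = 0.6915.
Target gain for A = 5.2: g* = 1 − 1/5.2 = 0.8077.
Additional gain needed = 0.8077 − 0.6915 = 0.12.

0.12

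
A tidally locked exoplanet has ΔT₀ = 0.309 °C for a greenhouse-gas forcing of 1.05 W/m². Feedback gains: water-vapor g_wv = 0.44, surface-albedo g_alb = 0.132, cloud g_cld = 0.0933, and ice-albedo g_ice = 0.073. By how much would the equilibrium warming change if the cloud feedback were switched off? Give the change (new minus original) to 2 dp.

-0.31 °C

Original: g = 0.7383, ΔT = 0.309/(1−0.7383) = 1.1807 °C.
Without cloud: g' = 0.645, ΔT' = 0.309/(1−0.645) = 0.8704 °C.
Change = 0.8704 − 1.1807 = -0.31 °C.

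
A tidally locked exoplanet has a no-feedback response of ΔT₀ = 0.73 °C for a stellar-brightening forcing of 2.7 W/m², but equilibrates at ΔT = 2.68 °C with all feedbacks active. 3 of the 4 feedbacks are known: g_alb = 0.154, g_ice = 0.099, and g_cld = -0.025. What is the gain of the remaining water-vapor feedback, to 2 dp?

0.50

Amplification A = ΔT/ΔT₀ = 2.68/0.73 = 3.671.
Total gain g = 1 − 1/A = 1 − 1/3.671 = 0.7276.
Known gains sum to 0.154 + 0.099 − 0.025 = 0.228.
g_wv = 0.7276 − 0.228 = 0.50.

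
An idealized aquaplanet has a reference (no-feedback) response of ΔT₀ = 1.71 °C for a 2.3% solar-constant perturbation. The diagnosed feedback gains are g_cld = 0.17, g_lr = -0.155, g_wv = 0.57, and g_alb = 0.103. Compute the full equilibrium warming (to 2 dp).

Total gain g = 0.17 − 0.155 + 0.57 + 0.103 = 0.688.
Amplification A = 1/(1 − 0.688) = 3.205.
ΔT = 1.71 × 3.205 = 5.48 °C.

5.48 °C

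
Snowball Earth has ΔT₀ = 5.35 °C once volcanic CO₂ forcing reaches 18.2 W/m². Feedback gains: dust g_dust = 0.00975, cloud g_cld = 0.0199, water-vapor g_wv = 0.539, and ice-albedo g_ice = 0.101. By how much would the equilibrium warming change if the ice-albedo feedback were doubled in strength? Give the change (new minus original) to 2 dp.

Original: g = 0.66965, ΔT = 5.35/(1−0.66965) = 16.1949 °C.
With doubled ice-albedo: g' = 0.77065, ΔT' = 5.35/(1−0.77065) = 23.3268 °C.
Change = 23.3268 − 16.1949 = 7.13 °C.

7.13 °C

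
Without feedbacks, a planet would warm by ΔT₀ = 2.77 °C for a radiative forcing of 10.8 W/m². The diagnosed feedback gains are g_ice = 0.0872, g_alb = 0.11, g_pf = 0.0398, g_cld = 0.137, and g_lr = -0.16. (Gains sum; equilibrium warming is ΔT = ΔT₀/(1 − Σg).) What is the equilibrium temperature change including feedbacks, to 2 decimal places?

Total gain g = 0.0872 + 0.11 + 0.0398 + 0.137 − 0.16 = 0.214.
Amplification A = 1/(1 − 0.214) = 1.272.
ΔT = 2.77 × 1.272 = 3.52 °C.

3.52 °C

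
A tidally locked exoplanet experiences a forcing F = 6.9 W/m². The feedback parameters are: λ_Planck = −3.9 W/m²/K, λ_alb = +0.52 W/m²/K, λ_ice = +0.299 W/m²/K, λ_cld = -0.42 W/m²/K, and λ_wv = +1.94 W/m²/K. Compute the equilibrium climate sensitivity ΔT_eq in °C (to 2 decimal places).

4.42 °C

Net feedback parameter λ = (−3.9) + (+0.52) + (+0.299) + (-0.42) + (+1.94) = -1.561 W/m²/K.
ΔT = −F/λ = −6.9/(-1.561) = 4.42 °C.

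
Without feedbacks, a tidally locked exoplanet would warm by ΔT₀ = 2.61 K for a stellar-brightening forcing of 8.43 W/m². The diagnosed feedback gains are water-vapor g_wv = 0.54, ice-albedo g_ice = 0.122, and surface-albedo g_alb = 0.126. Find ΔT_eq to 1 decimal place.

Total gain g = 0.54 + 0.122 + 0.126 = 0.788.
Amplification A = 1/(1 − 0.788) = 4.717.
ΔT = 2.61 × 4.717 = 12.3 K.

12.3 K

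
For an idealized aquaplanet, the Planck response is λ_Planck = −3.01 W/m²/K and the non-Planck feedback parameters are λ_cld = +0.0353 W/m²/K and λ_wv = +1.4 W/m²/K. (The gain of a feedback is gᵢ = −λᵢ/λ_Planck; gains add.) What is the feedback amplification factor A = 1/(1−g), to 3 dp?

Convert to gains: g_cld = 0.0353/3.01 = 0.01173; g_wv = 1.4/3.01 = 0.4651.
Total gain g = 0.47683.
A = 1/(1 − 0.47683) = 1.911.

1.911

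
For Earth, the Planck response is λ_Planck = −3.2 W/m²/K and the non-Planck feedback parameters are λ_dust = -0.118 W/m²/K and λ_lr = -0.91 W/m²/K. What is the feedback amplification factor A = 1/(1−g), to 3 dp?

0.757

Convert to gains: g_dust = -0.118/3.2 = -0.03687; g_lr = -0.91/3.2 = -0.2844.
Total gain g = -0.32127.
A = 1/(1 + 0.32127) = 0.757.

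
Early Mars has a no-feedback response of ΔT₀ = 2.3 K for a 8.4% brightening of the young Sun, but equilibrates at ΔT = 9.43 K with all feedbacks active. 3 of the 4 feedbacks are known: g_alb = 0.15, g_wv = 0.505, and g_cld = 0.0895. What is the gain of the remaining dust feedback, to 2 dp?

Amplification A = ΔT/ΔT₀ = 9.43/2.3 = 4.1.
Total gain g = 1 − 1/A = 1 − 1/4.1 = 0.7561.
Known gains sum to 0.15 + 0.505 + 0.0895 = 0.7445.
g_dust = 0.7561 − 0.7445 = 0.01.

0.01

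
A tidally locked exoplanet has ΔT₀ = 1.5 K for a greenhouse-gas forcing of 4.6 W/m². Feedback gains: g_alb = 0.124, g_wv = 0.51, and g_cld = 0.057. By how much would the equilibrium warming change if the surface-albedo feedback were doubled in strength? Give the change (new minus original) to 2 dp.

3.25 K

Original: g = 0.691, ΔT = 1.5/(1−0.691) = 4.8544 K.
With doubled surface-albedo: g' = 0.815, ΔT' = 1.5/(1−0.815) = 8.1081 K.
Change = 8.1081 − 4.8544 = 3.25 K.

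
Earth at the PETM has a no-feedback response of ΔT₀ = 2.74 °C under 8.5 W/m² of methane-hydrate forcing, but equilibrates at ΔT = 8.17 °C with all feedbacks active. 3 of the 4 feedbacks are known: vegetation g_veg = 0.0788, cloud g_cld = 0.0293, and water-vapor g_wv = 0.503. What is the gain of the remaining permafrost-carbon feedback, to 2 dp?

Amplification A = ΔT/ΔT₀ = 8.17/2.74 = 2.982.
Total gain g = 1 − 1/A = 1 − 1/2.982 = 0.6647.
Known gains sum to 0.0788 + 0.0293 + 0.503 = 0.6111.
g_pf = 0.6647 − 0.6111 = 0.05.

0.05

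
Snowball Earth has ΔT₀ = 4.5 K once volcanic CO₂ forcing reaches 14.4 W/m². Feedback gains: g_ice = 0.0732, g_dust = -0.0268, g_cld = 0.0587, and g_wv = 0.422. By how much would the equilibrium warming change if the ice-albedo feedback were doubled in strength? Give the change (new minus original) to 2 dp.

Original: g = 0.5271, ΔT = 4.5/(1−0.5271) = 9.5158 K.
With doubled ice-albedo: g' = 0.6003, ΔT' = 4.5/(1−0.6003) = 11.2584 K.
Change = 11.2584 − 9.5158 = 1.74 K.

1.74 K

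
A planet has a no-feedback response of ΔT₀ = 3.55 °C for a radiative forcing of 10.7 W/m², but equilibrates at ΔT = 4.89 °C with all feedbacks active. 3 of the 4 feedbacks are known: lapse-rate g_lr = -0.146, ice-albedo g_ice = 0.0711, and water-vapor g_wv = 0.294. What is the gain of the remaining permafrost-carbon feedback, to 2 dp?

Amplification A = ΔT/ΔT₀ = 4.89/3.55 = 1.377.
Total gain g = 1 − 1/A = 1 − 1/1.377 = 0.2738.
Known gains sum to -0.146 + 0.0711 + 0.294 = 0.2191.
g_pf = 0.2738 − 0.2191 = 0.05.

0.05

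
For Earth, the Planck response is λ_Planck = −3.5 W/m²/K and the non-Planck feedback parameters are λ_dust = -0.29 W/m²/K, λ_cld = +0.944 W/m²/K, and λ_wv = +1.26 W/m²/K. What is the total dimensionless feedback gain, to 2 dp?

0.55

Convert to gains: g_dust = -0.29/3.5 = -0.08286; g_cld = 0.944/3.5 = 0.2697; g_wv = 1.26/3.5 = 0.36.
Total gain g = 0.54684.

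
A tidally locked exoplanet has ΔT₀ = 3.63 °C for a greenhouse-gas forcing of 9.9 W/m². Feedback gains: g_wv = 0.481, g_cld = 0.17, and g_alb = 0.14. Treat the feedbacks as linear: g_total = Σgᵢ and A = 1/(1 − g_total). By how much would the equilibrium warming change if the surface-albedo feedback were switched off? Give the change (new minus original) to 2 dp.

Original: g = 0.791, ΔT = 3.63/(1−0.791) = 17.3684 °C.
Without surface-albedo: g' = 0.651, ΔT' = 3.63/(1−0.651) = 10.4011 °C.
Change = 10.4011 − 17.3684 = -6.97 °C.

-6.97 °C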